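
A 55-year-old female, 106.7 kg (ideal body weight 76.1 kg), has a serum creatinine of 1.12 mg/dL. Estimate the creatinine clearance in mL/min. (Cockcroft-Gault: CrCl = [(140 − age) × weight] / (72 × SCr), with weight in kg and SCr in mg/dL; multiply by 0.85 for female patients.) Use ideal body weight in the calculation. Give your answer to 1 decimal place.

CrCl = (140 − 55) × 76.1 / (72 × 1.12) × 0.85 = 6468.5 / 80.64 × 0.85 ≈ 68.2 mL/min

68.2 mL/min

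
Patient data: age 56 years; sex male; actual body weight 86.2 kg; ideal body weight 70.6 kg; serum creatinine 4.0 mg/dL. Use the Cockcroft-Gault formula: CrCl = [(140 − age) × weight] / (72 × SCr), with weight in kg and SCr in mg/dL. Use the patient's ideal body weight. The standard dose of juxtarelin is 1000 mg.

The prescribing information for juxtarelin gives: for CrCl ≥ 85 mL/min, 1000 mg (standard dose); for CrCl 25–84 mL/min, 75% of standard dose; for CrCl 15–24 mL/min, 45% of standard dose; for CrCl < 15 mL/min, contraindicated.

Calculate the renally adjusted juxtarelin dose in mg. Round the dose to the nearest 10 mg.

450 mg

CrCl = (140 − 56) × 70.6 / (72 × 4) = 5930.4 / 288.00 ≈ 20.6 mL/min
CrCl ≈ 21 mL/min → bracket 15–24 mL/min.
45% of 1000 mg = 450 mg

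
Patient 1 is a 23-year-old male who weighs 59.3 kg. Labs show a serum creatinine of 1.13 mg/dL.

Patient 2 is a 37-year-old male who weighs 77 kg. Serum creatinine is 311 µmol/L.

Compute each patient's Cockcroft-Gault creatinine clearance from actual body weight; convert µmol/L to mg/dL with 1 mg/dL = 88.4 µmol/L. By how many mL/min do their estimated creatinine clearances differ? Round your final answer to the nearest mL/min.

54 mL/min

Patient 1: CrCl = (140 − 23) × 59.3 / (72 × 1.13) = 6938.1 / 81.36 ≈ 85.3 mL/min
Patient 2: SCr = 311 / 88.4 = 3.518 mg/dL
Patient 2: CrCl = (140 − 37) × 77 / (72 × 3.518) = 7931.0 / 253.30 ≈ 31.3 mL/min
|85.3 − 31.3| = 54.0 mL/min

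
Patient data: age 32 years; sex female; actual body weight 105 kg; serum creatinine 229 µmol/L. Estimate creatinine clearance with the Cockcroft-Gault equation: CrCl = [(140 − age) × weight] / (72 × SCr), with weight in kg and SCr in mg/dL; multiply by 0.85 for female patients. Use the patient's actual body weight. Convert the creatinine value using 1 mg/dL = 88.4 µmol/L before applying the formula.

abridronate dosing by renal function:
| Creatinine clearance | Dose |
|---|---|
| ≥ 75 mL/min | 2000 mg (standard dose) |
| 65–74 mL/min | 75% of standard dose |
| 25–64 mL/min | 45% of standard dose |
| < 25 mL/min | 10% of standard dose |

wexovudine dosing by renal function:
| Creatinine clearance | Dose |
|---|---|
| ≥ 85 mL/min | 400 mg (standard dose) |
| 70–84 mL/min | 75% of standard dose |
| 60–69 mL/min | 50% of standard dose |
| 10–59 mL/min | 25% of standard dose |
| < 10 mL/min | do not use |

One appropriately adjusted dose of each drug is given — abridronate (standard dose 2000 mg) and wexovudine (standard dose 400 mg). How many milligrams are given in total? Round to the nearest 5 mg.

1000 mg

SCr = 229 / 88.4 = 2.59 mg/dL
CrCl = (140 − 32) × 105 / (72 × 2.59) × 0.85 = 11340.0 / 186.48 × 0.85 ≈ 51.7 mL/min
CrCl ≈ 52 mL/min.
abridronate: 25–64 mL/min → 45% of 2000 mg = 900 mg.
wexovudine: 10–59 mL/min → 25% of 400 mg = 100 mg.
Total = 900 + 100 = 1000 mg.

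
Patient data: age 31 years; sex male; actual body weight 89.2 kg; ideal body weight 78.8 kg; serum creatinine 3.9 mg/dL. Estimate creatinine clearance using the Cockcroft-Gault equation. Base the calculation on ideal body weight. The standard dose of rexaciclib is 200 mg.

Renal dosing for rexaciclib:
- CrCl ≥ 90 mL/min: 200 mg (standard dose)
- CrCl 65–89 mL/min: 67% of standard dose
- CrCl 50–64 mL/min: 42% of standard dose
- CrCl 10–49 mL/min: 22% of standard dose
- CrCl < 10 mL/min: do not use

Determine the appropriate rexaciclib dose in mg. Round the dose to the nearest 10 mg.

40 mg

CrCl = (140 − 31) × 78.8 / (72 × 3.9) = 8589.2 / 280.80 ≈ 30.6 mL/min
CrCl ≈ 31 mL/min → bracket 10–49 mL/min.
22% of 200 mg = 44 mg → 40 mg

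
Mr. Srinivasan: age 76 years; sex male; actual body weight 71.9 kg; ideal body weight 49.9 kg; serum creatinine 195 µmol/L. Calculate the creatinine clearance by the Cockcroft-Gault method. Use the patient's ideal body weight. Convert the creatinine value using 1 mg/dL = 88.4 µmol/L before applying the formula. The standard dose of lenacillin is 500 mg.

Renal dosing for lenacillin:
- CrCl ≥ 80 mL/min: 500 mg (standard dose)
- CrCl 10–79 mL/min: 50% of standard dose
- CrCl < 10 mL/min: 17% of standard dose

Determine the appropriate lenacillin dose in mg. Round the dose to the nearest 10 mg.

SCr = 195 / 88.4 = 2.206 mg/dL
CrCl = (140 − 76) × 49.9 / (72 × 2.206) = 3193.6 / 158.83 ≈ 20.1 mL/min
CrCl ≈ 20 mL/min → bracket 10–79 mL/min.
50% of 500 mg = 250 mg

250 mg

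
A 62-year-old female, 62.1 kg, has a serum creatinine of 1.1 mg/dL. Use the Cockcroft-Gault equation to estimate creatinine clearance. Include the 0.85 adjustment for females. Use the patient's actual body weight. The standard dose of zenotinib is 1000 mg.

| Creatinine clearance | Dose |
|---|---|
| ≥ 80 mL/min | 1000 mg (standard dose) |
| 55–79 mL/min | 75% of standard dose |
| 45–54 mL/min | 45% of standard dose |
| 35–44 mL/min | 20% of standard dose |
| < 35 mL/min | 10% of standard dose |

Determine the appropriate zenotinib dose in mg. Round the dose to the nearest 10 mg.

CrCl = (140 − 62) × 62.1 / (72 × 1.1) × 0.85 = 4843.8 / 79.20 × 0.85 ≈ 52.0 mL/min
CrCl ≈ 52 mL/min → bracket 45–54 mL/min.
45% of 1000 mg = 450 mg

450 mg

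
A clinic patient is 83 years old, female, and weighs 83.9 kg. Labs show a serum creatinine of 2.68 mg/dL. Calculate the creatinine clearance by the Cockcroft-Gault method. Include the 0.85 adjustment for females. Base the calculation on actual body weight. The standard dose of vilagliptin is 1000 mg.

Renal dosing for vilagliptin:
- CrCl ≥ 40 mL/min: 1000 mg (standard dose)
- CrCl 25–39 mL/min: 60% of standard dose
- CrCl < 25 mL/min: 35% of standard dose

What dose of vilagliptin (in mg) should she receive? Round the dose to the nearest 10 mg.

350 mg

CrCl = (140 − 83) × 83.9 / (72 × 2.68) × 0.85 = 4782.3 / 192.96 × 0.85 ≈ 21.1 mL/min
CrCl ≈ 21 mL/min → bracket < 25 mL/min.
35% of 1000 mg = 350 mg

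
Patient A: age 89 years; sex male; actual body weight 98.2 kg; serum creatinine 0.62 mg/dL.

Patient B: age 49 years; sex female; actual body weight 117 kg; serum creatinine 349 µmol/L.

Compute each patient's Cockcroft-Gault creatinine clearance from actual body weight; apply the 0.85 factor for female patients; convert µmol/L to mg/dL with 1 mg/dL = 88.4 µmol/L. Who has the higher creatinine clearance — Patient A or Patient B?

Patient A

Patient A: CrCl = (140 − 89) × 98.2 / (72 × 0.62) = 5008.2 / 44.64 ≈ 112.2 mL/min
Patient B: SCr = 349 / 88.4 = 3.948 mg/dL
Patient B: CrCl = (140 − 49) × 117 / (72 × 3.948) × 0.85 = 10647.0 / 284.26 × 0.85 ≈ 31.8 mL/min
112.2 vs 31.8 mL/min → Patient A is higher.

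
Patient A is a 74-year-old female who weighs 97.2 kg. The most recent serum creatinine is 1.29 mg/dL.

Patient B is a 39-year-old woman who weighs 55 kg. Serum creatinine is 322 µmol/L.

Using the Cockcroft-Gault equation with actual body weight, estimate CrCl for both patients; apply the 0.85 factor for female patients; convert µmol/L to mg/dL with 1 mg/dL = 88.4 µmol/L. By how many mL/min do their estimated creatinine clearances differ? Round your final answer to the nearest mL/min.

41 mL/min

Patient A: CrCl = (140 − 74) × 97.2 / (72 × 1.29) × 0.85 = 6415.2 / 92.88 × 0.85 ≈ 58.7 mL/min
Patient B: SCr = 322 / 88.4 = 3.643 mg/dL
Patient B: CrCl = (140 − 39) × 55 / (72 × 3.643) × 0.85 = 5555.0 / 262.30 × 0.85 ≈ 18.0 mL/min
|58.7 − 18.0| = 40.7 mL/min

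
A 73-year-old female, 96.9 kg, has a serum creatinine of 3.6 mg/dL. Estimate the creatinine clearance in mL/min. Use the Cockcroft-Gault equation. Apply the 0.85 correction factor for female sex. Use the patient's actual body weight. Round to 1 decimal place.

21.3 mL/min

CrCl = (140 − 73) × 96.9 / (72 × 3.6) × 0.85 = 6492.3 / 259.20 × 0.85 ≈ 21.3 mL/min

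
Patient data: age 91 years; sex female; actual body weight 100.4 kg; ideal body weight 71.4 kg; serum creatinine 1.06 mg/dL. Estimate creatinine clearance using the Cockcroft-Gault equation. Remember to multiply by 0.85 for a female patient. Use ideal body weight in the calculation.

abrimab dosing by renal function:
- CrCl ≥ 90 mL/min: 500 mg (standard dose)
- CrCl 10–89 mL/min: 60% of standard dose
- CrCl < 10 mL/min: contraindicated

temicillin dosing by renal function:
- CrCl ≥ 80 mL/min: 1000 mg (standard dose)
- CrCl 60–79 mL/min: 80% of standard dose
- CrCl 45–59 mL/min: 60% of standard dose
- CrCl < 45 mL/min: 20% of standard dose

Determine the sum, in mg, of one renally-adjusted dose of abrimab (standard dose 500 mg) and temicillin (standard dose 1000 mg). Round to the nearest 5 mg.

CrCl = (140 − 91) × 71.4 / (72 × 1.06) × 0.85 = 3498.6 / 76.32 × 0.85 ≈ 39.0 mL/min
CrCl ≈ 39 mL/min.
abrimab: 10–89 mL/min → 60% of 500 mg = 300 mg.
temicillin: < 45 mL/min → 20% of 1000 mg = 200 mg.
Total = 300 + 200 = 500 mg.

500 mg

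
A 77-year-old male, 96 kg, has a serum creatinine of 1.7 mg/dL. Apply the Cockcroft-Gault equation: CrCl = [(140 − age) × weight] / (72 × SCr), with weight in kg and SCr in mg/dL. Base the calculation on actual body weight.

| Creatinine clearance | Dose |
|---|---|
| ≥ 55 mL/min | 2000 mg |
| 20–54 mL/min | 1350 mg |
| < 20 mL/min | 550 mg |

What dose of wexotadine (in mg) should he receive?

CrCl = (140 − 77) × 96 / (72 × 1.7) = 6048.0 / 122.40 ≈ 49.4 mL/min
CrCl ≈ 49 mL/min → bracket 20–54 mL/min.
Dose for this bracket: 1350 mg.

1350 mg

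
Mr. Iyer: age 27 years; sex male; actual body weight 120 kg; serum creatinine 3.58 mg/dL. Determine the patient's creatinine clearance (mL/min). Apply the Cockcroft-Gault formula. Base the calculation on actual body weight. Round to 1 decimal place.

52.6 mL/min

CrCl = (140 − 27) × 120 / (72 × 3.58) = 13560.0 / 257.76 ≈ 52.6 mL/min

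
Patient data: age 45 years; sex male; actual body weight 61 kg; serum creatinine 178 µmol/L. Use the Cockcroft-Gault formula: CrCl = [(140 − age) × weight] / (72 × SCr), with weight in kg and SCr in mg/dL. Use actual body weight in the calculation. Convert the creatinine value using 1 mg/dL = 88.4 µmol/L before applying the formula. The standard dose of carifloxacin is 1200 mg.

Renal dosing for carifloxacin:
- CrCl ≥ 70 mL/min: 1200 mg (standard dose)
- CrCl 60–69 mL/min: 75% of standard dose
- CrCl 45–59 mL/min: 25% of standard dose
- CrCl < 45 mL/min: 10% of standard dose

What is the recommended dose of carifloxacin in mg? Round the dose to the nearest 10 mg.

120 mg

SCr = 178 / 88.4 = 2.014 mg/dL
CrCl = (140 − 45) × 61 / (72 × 2.014) = 5795.0 / 145.01 ≈ 40.0 mL/min
CrCl ≈ 40 mL/min → bracket < 45 mL/min.
10% of 1200 mg = 120 mg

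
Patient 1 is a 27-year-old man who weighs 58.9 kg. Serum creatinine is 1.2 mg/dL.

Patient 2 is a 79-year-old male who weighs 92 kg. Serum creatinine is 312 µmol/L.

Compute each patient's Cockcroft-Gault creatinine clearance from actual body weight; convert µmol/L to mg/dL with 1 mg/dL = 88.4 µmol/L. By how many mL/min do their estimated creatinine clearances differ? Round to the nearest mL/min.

55 mL/min

Patient 1: CrCl = (140 − 27) × 58.9 / (72 × 1.2) = 6655.7 / 86.40 ≈ 77.0 mL/min
Patient 2: SCr = 312 / 88.4 = 3.529 mg/dL
Patient 2: CrCl = (140 − 79) × 92 / (72 × 3.529) = 5612.0 / 254.09 ≈ 22.1 mL/min
|77.0 − 22.1| = 54.9 mL/min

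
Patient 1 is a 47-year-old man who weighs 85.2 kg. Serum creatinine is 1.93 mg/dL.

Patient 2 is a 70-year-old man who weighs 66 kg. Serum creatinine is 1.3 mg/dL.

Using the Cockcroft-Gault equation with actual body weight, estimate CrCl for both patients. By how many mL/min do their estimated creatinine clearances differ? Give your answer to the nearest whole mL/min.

Patient 1: CrCl = (140 − 47) × 85.2 / (72 × 1.93) = 7923.6 / 138.96 ≈ 57.0 mL/min
Patient 2: CrCl = (140 − 70) × 66 / (72 × 1.3) = 4620.0 / 93.60 ≈ 49.4 mL/min
|57.0 − 49.4| = 7.6 mL/min

8 mL/min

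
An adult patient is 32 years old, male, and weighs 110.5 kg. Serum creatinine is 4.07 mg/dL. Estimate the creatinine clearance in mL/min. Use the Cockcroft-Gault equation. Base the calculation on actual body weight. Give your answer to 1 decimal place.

CrCl = (140 − 32) × 110.5 / (72 × 4.07) = 11934.0 / 293.04 ≈ 40.7 mL/min

40.7 mL/min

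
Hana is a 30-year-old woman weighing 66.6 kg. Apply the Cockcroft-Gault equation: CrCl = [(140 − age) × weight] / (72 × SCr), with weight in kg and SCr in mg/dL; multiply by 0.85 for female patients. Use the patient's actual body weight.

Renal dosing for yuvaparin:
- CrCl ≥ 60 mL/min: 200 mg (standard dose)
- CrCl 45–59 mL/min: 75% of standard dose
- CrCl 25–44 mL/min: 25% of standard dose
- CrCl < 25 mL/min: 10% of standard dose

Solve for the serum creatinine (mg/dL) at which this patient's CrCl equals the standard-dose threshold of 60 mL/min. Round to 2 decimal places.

Standard dose requires CrCl ≥ 60 mL/min.
Set (140 − 30) × 66.6 × 0.85 / (72 × SCr) = 60
SCr = (140 − 30) × 66.6 × 0.85 / (72 × 60) = 1.441 mg/dL

1.44 mg/dL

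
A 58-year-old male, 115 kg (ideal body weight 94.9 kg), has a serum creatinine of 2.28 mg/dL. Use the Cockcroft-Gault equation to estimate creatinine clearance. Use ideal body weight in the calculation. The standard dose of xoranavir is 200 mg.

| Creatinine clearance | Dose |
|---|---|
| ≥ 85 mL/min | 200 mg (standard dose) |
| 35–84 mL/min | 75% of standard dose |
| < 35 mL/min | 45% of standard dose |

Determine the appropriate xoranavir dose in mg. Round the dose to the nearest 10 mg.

CrCl = (140 − 58) × 94.9 / (72 × 2.28) = 7781.8 / 164.16 ≈ 47.4 mL/min
CrCl ≈ 47 mL/min → bracket 35–84 mL/min.
75% of 200 mg = 150 mg

150 mg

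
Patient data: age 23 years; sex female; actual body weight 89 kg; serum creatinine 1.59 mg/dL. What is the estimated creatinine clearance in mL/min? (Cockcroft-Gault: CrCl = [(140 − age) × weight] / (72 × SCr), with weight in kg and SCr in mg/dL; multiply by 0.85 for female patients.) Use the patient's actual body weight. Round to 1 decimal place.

CrCl = (140 − 23) × 89 / (72 × 1.59) × 0.85 = 10413.0 / 114.48 × 0.85 ≈ 77.3 mL/min

77.3 mL/min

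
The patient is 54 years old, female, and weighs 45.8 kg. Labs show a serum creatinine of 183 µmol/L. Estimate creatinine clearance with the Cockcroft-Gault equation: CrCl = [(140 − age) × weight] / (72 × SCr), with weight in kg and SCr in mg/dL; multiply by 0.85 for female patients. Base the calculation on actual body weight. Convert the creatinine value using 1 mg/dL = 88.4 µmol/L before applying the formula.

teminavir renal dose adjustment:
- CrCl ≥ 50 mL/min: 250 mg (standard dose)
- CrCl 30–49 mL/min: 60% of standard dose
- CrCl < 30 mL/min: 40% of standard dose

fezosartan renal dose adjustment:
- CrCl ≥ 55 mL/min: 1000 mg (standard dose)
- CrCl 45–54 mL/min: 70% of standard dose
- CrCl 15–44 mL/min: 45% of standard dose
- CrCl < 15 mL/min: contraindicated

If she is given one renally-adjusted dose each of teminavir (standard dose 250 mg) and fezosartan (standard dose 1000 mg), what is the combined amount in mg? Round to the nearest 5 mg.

550 mg

SCr = 183 / 88.4 = 2.07 mg/dL
CrCl = (140 − 54) × 45.8 / (72 × 2.07) × 0.85 = 3938.8 / 149.04 × 0.85 ≈ 22.5 mL/min
CrCl ≈ 22 mL/min.
teminavir: < 30 mL/min → 40% of 250 mg = 100 mg.
fezosartan: 15–44 mL/min → 45% of 1000 mg = 450 mg.
Total = 100 + 450 = 550 mg.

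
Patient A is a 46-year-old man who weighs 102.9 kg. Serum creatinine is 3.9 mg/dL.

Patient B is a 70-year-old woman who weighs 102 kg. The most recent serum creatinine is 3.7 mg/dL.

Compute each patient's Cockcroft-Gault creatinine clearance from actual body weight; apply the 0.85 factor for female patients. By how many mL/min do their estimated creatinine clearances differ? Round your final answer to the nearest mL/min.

Patient A: CrCl = (140 − 46) × 102.9 / (72 × 3.9) = 9672.6 / 280.80 ≈ 34.4 mL/min
Patient B: CrCl = (140 − 70) × 102 / (72 × 3.7) × 0.85 = 7140.0 / 266.40 × 0.85 ≈ 22.8 mL/min
|34.4 − 22.8| = 11.6 mL/min

12 mL/min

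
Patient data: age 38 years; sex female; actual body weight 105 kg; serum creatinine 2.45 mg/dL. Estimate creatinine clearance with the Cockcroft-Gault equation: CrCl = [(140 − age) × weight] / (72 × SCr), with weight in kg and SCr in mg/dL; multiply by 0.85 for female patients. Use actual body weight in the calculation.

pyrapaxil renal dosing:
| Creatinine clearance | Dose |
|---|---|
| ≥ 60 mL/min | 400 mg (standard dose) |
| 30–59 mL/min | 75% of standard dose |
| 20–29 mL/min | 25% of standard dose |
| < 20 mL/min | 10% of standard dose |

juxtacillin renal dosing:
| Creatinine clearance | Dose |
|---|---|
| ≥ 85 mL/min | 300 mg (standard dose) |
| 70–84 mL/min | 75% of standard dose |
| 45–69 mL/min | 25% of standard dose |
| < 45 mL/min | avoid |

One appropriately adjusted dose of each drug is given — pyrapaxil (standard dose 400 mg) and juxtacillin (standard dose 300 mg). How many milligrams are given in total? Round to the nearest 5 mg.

375 mg

CrCl = (140 − 38) × 105 / (72 × 2.45) × 0.85 = 10710.0 / 176.40 × 0.85 ≈ 51.6 mL/min
CrCl ≈ 52 mL/min.
pyrapaxil: 30–59 mL/min → 75% of 400 mg = 300 mg.
juxtacillin: 45–69 mL/min → 25% of 300 mg = 75 mg.
Total = 300 + 75 = 375 mg.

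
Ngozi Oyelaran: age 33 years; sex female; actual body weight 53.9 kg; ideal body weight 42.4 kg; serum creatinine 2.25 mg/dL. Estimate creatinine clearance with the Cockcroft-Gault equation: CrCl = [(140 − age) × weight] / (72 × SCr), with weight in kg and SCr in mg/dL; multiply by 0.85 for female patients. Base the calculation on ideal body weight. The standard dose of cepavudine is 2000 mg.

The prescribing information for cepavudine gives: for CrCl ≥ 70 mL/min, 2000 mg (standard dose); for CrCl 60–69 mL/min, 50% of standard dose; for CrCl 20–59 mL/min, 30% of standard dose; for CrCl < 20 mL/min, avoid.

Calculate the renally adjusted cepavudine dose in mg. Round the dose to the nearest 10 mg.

600 mg

CrCl = (140 − 33) × 42.4 / (72 × 2.25) × 0.85 = 4536.8 / 162.00 × 0.85 ≈ 23.8 mL/min
CrCl ≈ 24 mL/min → bracket 20–59 mL/min.
30% of 2000 mg = 600 mg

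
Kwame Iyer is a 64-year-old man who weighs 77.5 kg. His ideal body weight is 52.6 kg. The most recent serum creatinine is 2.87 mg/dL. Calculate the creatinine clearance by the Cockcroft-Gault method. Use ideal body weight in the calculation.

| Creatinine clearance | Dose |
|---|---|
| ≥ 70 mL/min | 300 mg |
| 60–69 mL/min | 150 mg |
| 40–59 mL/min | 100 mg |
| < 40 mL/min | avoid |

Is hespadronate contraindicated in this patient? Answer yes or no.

yes

CrCl = (140 − 64) × 52.6 / (72 × 2.87) = 3997.6 / 206.64 ≈ 19.3 mL/min
CrCl ≈ 19 mL/min, which is < 40 mL/min.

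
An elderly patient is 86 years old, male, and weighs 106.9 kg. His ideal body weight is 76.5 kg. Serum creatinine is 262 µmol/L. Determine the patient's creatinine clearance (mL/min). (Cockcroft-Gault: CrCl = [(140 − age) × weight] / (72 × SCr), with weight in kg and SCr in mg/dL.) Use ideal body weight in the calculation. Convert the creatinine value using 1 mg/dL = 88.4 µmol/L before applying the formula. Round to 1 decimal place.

19.4 mL/min

SCr = 262 / 88.4 = 2.964 mg/dL
CrCl = (140 − 86) × 76.5 / (72 × 2.964) = 4131.0 / 213.41 ≈ 19.4 mL/min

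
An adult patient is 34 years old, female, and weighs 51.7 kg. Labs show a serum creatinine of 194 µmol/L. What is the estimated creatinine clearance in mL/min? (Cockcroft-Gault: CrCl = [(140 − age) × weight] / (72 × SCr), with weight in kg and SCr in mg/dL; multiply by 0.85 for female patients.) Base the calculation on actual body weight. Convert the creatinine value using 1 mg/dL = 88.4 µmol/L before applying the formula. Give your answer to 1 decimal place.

29.5 mL/min

SCr = 194 / 88.4 = 2.195 mg/dL
CrCl = (140 − 34) × 51.7 / (72 × 2.195) × 0.85 = 5480.2 / 158.04 × 0.85 ≈ 29.5 mL/min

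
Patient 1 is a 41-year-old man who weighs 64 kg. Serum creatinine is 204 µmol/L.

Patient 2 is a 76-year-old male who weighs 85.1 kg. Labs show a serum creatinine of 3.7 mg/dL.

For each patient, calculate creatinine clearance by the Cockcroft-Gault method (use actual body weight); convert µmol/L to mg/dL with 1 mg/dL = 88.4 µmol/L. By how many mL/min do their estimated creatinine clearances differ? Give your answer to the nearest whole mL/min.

18 mL/min

Patient 1: SCr = 204 / 88.4 = 2.308 mg/dL
Patient 1: CrCl = (140 − 41) × 64 / (72 × 2.308) = 6336.0 / 166.18 ≈ 38.1 mL/min
Patient 2: CrCl = (140 − 76) × 85.1 / (72 × 3.7) = 5446.4 / 266.40 ≈ 20.4 mL/min
|38.1 − 20.4| = 17.7 mL/min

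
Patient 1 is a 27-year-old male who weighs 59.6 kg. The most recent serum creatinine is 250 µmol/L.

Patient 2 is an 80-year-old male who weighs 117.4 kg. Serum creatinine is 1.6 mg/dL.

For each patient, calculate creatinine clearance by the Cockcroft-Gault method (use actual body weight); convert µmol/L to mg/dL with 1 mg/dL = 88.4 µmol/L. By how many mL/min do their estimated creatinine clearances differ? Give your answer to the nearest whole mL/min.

Patient 1: SCr = 250 / 88.4 = 2.828 mg/dL
Patient 1: CrCl = (140 − 27) × 59.6 / (72 × 2.828) = 6734.8 / 203.62 ≈ 33.1 mL/min
Patient 2: CrCl = (140 − 80) × 117.4 / (72 × 1.6) = 7044.0 / 115.20 ≈ 61.1 mL/min
|33.1 − 61.1| = 28.0 mL/min

28 mL/min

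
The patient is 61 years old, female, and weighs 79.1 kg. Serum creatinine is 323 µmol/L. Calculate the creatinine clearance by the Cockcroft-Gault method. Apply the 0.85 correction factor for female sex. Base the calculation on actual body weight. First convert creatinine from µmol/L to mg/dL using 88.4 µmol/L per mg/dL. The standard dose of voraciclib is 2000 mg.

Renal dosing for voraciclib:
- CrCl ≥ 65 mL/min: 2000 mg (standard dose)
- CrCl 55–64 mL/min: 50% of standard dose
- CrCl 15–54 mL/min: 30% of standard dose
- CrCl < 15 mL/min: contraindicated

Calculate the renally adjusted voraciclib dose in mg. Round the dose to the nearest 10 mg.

600 mg

SCr = 323 / 88.4 = 3.654 mg/dL
CrCl = (140 − 61) × 79.1 / (72 × 3.654) × 0.85 = 6248.9 / 263.09 × 0.85 ≈ 20.2 mL/min
CrCl ≈ 20 mL/min → bracket 15–54 mL/min.
30% of 2000 mg = 600 mg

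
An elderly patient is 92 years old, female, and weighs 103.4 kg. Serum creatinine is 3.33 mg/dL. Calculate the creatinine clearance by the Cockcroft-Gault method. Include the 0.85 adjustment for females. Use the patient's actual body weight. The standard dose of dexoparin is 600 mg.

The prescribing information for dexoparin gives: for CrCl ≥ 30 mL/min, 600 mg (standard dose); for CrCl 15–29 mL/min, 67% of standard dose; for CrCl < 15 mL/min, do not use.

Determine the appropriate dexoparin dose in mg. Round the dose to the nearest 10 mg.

400 mg

CrCl = (140 − 92) × 103.4 / (72 × 3.33) × 0.85 = 4963.2 / 239.76 × 0.85 ≈ 17.6 mL/min
CrCl ≈ 18 mL/min → bracket 15–29 mL/min.
67% of 600 mg = 402 mg → 400 mg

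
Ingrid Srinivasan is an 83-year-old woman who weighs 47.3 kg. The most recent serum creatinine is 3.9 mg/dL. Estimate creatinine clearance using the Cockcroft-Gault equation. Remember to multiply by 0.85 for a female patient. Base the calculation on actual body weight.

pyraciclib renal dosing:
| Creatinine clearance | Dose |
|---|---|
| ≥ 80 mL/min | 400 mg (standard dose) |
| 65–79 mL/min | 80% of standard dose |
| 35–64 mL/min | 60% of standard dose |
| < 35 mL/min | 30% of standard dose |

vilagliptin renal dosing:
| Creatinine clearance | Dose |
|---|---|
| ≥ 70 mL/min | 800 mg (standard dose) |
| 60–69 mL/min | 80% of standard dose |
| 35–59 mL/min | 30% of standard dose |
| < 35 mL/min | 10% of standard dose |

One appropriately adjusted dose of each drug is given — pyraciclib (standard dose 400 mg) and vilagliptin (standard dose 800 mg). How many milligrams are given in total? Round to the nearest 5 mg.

CrCl = (140 − 83) × 47.3 / (72 × 3.9) × 0.85 = 2696.1 / 280.80 × 0.85 ≈ 8.2 mL/min
CrCl ≈ 8 mL/min.
pyraciclib: < 35 mL/min → 30% of 400 mg = 120 mg.
vilagliptin: < 35 mL/min → 10% of 800 mg = 80 mg.
Total = 120 + 80 = 200 mg.

200 mg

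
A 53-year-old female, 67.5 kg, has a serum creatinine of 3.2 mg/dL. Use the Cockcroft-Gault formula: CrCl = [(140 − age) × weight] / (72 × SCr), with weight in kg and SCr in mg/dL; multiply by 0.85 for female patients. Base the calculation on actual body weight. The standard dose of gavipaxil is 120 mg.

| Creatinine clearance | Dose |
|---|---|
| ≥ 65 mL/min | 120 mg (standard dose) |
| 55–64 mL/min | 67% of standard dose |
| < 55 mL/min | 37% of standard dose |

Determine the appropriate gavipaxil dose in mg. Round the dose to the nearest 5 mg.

CrCl = (140 − 53) × 67.5 / (72 × 3.2) × 0.85 = 5872.5 / 230.40 × 0.85 ≈ 21.7 mL/min
CrCl ≈ 22 mL/min → bracket < 55 mL/min.
37% of 120 mg = 44.4 mg → 45 mg

45 mg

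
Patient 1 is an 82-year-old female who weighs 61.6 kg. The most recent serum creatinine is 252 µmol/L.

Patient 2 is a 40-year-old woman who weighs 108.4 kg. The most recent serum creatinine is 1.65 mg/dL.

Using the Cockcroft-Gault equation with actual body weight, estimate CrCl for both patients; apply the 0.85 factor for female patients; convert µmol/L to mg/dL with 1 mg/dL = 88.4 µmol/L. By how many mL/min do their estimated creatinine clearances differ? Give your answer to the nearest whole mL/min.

63 mL/min

Patient 1: SCr = 252 / 88.4 = 2.851 mg/dL
Patient 1: CrCl = (140 − 82) × 61.6 / (72 × 2.851) × 0.85 = 3572.8 / 205.27 × 0.85 ≈ 14.8 mL/min
Patient 2: CrCl = (140 − 40) × 108.4 / (72 × 1.65) × 0.85 = 10840.0 / 118.80 × 0.85 ≈ 77.6 mL/min
|14.8 − 77.6| = 62.8 mL/min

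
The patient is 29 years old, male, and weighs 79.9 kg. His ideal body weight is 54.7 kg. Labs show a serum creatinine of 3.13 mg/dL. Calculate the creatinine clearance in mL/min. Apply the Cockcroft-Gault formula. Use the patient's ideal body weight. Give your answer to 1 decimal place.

CrCl = (140 − 29) × 54.7 / (72 × 3.13) = 6071.7 / 225.36 ≈ 26.9 mL/min

26.9 mL/min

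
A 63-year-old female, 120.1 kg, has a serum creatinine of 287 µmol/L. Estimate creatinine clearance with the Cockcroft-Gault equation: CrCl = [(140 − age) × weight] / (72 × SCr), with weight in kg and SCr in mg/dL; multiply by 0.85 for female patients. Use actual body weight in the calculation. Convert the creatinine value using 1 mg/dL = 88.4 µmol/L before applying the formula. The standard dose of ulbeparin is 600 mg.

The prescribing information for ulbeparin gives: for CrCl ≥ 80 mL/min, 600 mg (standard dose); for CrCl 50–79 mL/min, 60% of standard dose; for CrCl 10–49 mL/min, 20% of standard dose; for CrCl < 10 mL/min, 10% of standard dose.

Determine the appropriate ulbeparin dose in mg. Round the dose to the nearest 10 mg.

120 mg

SCr = 287 / 88.4 = 3.247 mg/dL
CrCl = (140 − 63) × 120.1 / (72 × 3.247) × 0.85 = 9247.7 / 233.78 × 0.85 ≈ 33.6 mL/min
CrCl ≈ 34 mL/min → bracket 10–49 mL/min.
20% of 600 mg = 120 mg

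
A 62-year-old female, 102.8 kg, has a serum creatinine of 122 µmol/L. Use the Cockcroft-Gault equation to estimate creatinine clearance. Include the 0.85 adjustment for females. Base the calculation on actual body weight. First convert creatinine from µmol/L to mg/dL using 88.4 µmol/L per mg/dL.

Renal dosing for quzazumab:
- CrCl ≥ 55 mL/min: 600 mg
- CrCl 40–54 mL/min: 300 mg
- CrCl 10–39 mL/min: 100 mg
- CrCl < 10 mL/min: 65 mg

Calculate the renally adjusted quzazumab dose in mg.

SCr = 122 / 88.4 = 1.38 mg/dL
CrCl = (140 − 62) × 102.8 / (72 × 1.38) × 0.85 = 8018.4 / 99.36 × 0.85 ≈ 68.6 mL/min
CrCl ≈ 69 mL/min → bracket ≥ 55 mL/min.
Dose for this bracket: 600 mg.

600 mg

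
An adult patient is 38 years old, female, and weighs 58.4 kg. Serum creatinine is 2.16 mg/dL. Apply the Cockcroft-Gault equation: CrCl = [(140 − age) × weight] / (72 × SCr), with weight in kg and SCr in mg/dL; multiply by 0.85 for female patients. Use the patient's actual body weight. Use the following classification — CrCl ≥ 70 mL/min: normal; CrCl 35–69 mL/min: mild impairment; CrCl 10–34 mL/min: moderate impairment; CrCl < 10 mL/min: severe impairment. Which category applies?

CrCl = (140 − 38) × 58.4 / (72 × 2.16) × 0.85 = 5956.8 / 155.52 × 0.85 ≈ 32.6 mL/min
33 mL/min falls in the 'moderate impairment' range.

moderate impairment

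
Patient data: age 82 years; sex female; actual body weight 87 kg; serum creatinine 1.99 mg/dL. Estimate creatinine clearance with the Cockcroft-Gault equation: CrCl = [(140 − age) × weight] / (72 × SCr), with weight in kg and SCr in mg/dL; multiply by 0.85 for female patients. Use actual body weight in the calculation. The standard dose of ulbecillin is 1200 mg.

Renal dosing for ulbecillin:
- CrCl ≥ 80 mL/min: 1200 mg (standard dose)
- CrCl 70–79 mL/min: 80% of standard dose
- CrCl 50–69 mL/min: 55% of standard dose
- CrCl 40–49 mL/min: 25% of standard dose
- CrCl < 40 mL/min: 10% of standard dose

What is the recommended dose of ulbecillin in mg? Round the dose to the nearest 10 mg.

CrCl = (140 − 82) × 87 / (72 × 1.99) × 0.85 = 5046.0 / 143.28 × 0.85 ≈ 29.9 mL/min
CrCl ≈ 30 mL/min → bracket < 40 mL/min.
10% of 1200 mg = 120 mg

120 mg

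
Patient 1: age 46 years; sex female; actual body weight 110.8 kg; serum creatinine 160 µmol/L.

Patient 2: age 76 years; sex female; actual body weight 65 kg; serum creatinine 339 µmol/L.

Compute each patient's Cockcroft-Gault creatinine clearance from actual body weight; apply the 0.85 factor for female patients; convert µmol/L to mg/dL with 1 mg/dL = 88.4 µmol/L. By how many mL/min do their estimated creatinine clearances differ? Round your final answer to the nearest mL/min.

Patient 1: SCr = 160 / 88.4 = 1.81 mg/dL
Patient 1: CrCl = (140 − 46) × 110.8 / (72 × 1.81) × 0.85 = 10415.2 / 130.32 × 0.85 ≈ 67.9 mL/min
Patient 2: SCr = 339 / 88.4 = 3.835 mg/dL
Patient 2: CrCl = (140 − 76) × 65 / (72 × 3.835) × 0.85 = 4160.0 / 276.12 × 0.85 ≈ 12.8 mL/min
|67.9 − 12.8| = 55.1 mL/min

55 mL/min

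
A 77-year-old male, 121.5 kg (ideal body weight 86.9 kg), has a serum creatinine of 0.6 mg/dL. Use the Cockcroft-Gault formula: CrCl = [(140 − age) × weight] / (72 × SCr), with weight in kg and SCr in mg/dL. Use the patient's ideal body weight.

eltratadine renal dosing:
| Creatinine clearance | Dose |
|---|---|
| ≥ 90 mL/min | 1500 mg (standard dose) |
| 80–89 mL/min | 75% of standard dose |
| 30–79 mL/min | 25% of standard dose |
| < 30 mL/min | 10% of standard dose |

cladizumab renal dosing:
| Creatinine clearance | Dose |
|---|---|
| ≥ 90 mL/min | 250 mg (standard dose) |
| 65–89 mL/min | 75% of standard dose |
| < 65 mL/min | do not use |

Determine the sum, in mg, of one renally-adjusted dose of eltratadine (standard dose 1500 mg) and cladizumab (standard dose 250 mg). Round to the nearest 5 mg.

1750 mg

CrCl = (140 − 77) × 86.9 / (72 × 0.6) = 5474.7 / 43.20 ≈ 126.7 mL/min
CrCl ≈ 127 mL/min.
eltratadine: ≥ 90 mL/min → 100% of 1500 mg = 1500 mg.
cladizumab: ≥ 90 mL/min → 100% of 250 mg = 250 mg.
Total = 1500 + 250 = 1750 mg.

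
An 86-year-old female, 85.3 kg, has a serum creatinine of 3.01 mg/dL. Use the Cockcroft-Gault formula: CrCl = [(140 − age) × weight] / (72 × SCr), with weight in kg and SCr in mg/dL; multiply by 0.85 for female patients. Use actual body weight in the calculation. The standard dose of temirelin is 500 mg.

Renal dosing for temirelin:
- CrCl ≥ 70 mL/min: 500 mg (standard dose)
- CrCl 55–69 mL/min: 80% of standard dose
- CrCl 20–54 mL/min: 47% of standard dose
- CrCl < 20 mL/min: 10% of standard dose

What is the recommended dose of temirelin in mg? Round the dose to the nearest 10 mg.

50 mg

CrCl = (140 − 86) × 85.3 / (72 × 3.01) × 0.85 = 4606.2 / 216.72 × 0.85 ≈ 18.1 mL/min
CrCl ≈ 18 mL/min → bracket < 20 mL/min.
10% of 500 mg = 50 mg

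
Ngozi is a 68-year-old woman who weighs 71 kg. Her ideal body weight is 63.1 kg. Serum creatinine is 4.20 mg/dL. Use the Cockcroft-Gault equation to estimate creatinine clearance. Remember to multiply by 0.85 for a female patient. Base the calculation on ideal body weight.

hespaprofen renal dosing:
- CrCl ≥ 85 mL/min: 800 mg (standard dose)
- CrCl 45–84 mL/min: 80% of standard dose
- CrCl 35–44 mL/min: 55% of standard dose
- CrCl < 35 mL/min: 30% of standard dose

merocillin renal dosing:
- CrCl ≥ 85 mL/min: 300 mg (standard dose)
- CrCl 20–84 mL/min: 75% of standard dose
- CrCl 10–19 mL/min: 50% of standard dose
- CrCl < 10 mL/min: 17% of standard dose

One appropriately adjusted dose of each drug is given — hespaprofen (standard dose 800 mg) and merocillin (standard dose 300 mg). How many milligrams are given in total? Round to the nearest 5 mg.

390 mg

CrCl = (140 − 68) × 63.1 / (72 × 4.2) × 0.85 = 4543.2 / 302.40 × 0.85 ≈ 12.8 mL/min
CrCl ≈ 13 mL/min.
hespaprofen: < 35 mL/min → 30% of 800 mg = 240 mg.
merocillin: 10–19 mL/min → 50% of 300 mg = 150 mg.
Total = 240 + 150 = 390 mg.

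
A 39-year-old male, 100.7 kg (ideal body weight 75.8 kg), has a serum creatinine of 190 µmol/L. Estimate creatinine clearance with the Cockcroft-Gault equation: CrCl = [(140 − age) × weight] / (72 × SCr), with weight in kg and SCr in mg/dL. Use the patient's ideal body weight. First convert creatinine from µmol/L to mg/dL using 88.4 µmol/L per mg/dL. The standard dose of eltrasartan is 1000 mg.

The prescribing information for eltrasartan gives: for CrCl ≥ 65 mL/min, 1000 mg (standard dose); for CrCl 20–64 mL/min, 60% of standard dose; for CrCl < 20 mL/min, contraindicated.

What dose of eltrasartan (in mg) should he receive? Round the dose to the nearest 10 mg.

600 mg

SCr = 190 / 88.4 = 2.149 mg/dL
CrCl = (140 − 39) × 75.8 / (72 × 2.149) = 7655.8 / 154.73 ≈ 49.5 mL/min
CrCl ≈ 49 mL/min → bracket 20–64 mL/min.
60% of 1000 mg = 600 mg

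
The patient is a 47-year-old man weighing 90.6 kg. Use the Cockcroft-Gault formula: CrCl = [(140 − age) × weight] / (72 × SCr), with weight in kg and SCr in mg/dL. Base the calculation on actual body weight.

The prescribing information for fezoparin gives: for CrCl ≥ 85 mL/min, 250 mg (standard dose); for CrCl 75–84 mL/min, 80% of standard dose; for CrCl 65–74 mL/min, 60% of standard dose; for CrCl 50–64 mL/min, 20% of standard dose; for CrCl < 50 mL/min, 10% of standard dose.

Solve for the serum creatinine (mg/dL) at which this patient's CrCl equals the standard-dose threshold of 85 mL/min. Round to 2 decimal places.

1.38 mg/dL

Standard dose requires CrCl ≥ 85 mL/min.
Set (140 − 47) × 90.6 / (72 × SCr) = 85
SCr = (140 − 47) × 90.6 / (72 × 85) = 1.377 mg/dL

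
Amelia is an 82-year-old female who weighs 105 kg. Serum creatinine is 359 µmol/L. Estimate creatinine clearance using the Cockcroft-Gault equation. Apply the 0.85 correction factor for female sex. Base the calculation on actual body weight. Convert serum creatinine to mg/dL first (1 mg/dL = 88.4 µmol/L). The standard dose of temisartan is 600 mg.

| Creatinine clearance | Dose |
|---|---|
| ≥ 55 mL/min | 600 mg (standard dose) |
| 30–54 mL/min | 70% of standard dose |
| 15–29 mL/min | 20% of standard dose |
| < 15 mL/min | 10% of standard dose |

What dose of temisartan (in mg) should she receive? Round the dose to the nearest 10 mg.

120 mg

SCr = 359 / 88.4 = 4.061 mg/dL
CrCl = (140 − 82) × 105 / (72 × 4.061) × 0.85 = 6090.0 / 292.39 × 0.85 ≈ 17.7 mL/min
CrCl ≈ 18 mL/min → bracket 15–29 mL/min.
20% of 600 mg = 120 mg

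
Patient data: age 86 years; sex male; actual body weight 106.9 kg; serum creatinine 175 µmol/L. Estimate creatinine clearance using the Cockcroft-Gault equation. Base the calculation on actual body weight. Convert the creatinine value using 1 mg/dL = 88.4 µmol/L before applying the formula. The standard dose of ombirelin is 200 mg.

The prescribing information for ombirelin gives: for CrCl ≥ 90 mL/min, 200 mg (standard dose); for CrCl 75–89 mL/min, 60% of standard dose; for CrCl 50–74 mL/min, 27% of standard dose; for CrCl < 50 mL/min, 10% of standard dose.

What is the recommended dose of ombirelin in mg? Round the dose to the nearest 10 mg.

SCr = 175 / 88.4 = 1.98 mg/dL
CrCl = (140 − 86) × 106.9 / (72 × 1.98) = 5772.6 / 142.56 ≈ 40.5 mL/min
CrCl ≈ 40 mL/min → bracket < 50 mL/min.
10% of 200 mg = 20 mg

20 mg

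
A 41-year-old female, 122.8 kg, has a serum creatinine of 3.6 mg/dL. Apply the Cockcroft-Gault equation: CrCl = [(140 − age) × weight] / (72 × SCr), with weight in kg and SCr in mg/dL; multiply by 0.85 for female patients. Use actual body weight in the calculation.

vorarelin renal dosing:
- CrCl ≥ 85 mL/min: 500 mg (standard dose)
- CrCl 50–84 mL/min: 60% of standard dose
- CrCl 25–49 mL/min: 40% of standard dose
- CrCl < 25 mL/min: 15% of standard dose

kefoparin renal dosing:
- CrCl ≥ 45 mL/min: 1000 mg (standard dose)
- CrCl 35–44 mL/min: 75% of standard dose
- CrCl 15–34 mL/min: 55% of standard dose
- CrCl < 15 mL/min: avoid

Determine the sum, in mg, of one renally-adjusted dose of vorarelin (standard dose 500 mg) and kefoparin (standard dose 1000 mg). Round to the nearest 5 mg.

950 mg

CrCl = (140 − 41) × 122.8 / (72 × 3.6) × 0.85 = 12157.2 / 259.20 × 0.85 ≈ 39.9 mL/min
CrCl ≈ 40 mL/min.
vorarelin: 25–49 mL/min → 40% of 500 mg = 200 mg.
kefoparin: 35–44 mL/min → 75% of 1000 mg = 750 mg.
Total = 200 + 750 = 950 mg.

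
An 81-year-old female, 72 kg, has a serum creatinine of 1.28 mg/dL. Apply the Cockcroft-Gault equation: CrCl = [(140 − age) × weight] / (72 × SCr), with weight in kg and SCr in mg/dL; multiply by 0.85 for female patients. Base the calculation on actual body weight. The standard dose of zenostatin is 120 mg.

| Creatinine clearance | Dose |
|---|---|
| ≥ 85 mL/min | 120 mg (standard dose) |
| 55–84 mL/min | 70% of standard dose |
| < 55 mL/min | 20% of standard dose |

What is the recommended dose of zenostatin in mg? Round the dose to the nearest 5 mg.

CrCl = (140 − 81) × 72 / (72 × 1.28) × 0.85 = 4248.0 / 92.16 × 0.85 ≈ 39.2 mL/min
CrCl ≈ 39 mL/min → bracket < 55 mL/min.
20% of 120 mg = 24 mg → 25 mg

25 mg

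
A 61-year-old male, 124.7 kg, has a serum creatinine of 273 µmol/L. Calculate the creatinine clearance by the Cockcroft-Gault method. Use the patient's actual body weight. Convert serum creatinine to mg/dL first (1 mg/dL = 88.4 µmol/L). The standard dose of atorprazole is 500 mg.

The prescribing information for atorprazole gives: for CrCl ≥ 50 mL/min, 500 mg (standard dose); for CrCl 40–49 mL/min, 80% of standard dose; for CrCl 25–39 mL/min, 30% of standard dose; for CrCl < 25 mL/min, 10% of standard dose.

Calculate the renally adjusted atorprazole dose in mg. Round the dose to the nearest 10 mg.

400 mg

SCr = 273 / 88.4 = 3.088 mg/dL
CrCl = (140 − 61) × 124.7 / (72 × 3.088) = 9851.3 / 222.34 ≈ 44.3 mL/min
CrCl ≈ 44 mL/min → bracket 40–49 mL/min.
80% of 500 mg = 400 mg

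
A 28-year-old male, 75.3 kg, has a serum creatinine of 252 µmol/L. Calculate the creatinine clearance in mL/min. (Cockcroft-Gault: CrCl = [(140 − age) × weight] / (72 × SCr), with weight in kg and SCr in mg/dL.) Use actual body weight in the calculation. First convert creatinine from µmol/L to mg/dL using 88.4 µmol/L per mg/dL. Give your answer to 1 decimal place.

SCr = 252 / 88.4 = 2.851 mg/dL
CrCl = (140 − 28) × 75.3 / (72 × 2.851) = 8433.6 / 205.27 ≈ 41.1 mL/min

41.1 mL/min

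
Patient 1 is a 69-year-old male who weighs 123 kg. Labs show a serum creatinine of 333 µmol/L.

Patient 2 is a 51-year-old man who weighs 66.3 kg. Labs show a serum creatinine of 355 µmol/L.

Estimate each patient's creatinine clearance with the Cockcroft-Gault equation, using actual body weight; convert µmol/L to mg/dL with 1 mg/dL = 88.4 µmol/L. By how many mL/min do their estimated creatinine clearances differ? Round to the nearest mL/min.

12 mL/min

Patient 1: SCr = 333 / 88.4 = 3.767 mg/dL
Patient 1: CrCl = (140 − 69) × 123 / (72 × 3.767) = 8733.0 / 271.22 ≈ 32.2 mL/min
Patient 2: SCr = 355 / 88.4 = 4.016 mg/dL
Patient 2: CrCl = (140 − 51) × 66.3 / (72 × 4.016) = 5900.7 / 289.15 ≈ 20.4 mL/min
|32.2 − 20.4| = 11.8 mL/min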